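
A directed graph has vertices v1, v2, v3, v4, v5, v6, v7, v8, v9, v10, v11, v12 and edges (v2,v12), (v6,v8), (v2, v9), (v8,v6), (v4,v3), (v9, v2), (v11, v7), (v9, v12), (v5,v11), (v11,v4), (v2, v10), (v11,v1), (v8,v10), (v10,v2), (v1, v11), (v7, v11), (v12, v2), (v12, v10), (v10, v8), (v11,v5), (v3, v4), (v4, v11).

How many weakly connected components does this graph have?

2

From v1: component {v1, v3, v4, v5, v7, v11}.
From v2: component {v2, v6, v8, v9, v10, v12}.
That's 2 components.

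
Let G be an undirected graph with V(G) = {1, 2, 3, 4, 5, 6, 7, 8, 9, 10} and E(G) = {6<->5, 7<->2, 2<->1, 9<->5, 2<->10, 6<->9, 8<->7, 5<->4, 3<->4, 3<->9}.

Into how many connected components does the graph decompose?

2

From 1: component {1, 2, 7, 8, 10}.
From 3: component {3, 4, 5, 6, 9}.
That's 2 components.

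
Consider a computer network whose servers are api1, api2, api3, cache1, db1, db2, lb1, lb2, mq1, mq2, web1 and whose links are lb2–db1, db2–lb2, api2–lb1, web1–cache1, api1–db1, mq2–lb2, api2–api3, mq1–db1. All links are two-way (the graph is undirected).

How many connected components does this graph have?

3

From api1: component {api1, db1, db2, lb2, mq1, mq2}.
From api2: component {api2, api3, lb1}.
From cache1: component {cache1, web1}.
That's 3 components.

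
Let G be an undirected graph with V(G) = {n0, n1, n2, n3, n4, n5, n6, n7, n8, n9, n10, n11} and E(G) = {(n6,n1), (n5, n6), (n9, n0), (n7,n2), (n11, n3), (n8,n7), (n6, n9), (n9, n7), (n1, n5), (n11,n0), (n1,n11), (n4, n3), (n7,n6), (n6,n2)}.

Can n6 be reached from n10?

n10 has no edges, so nothing is reachable from it.

No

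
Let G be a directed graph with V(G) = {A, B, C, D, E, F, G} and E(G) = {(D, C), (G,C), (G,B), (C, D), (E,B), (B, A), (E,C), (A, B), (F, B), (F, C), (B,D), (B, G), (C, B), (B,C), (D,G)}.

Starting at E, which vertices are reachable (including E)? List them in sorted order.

A, B, C, D, E, G

Start at E.
Its neighbours: B, C.
Then their neighbours: A, D, G.
Nothing further is reachable.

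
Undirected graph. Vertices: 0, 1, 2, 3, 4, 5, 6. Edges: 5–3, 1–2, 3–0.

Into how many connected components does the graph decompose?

From 0: component {0, 3, 5}.
From 1: component {1, 2}.
From 4: component {4}.
From 6: component {6}.
That's 4 components.

4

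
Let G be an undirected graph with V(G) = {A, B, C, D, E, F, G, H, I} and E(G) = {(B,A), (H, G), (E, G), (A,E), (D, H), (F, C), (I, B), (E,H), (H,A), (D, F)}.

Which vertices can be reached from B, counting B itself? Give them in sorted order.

Start at B.
Its neighbours: A, I.
Then their neighbours: E, H.
Then next layer: D, G.
Then next layer: F.
Then next layer: C.
Every vertex is now reached.

A, B, C, D, E, F, G, H, I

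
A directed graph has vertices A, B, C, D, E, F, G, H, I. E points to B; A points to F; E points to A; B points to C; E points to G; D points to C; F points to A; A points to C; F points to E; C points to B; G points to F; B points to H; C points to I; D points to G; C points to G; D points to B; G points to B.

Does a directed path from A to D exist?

Explore from A.
Distance 1: reach C, F.
Distance 2: reach B, E, G, I.
Distance 3: reach H.
The search from A is exhausted; no directed path reaches D.

No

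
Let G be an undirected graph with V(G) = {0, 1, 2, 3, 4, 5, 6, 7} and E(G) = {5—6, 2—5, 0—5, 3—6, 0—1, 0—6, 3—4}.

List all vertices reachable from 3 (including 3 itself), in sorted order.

Start at 3.
Its neighbours: 4, 6.
Then their neighbours: 0, 5.
Then next layer: 1, 2.
Nothing further is reachable.

0, 1, 2, 3, 4, 5, 6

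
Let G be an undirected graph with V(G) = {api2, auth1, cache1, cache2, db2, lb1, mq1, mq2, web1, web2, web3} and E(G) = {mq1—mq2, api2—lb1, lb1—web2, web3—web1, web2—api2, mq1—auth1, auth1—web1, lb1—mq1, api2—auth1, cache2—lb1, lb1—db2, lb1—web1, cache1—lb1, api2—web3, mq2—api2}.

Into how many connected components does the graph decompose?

From api2: component {api2, auth1, cache1, cache2, db2, lb1, mq1, mq2, web1, web2, web3}.
That's 1 component.

1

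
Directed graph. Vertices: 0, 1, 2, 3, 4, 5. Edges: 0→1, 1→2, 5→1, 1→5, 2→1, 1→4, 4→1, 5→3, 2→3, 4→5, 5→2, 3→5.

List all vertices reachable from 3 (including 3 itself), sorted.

Start at 3.
Its neighbours: 5.
Then their neighbours: 1, 2.
Then next layer: 4.
Nothing further is reachable.

1, 2, 3, 4, 5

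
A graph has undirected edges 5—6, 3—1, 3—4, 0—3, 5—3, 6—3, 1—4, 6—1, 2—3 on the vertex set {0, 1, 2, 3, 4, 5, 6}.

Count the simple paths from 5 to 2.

5–3–2
5–6–1–3–2
5–6–1–4–3–2
5–6–3–2

4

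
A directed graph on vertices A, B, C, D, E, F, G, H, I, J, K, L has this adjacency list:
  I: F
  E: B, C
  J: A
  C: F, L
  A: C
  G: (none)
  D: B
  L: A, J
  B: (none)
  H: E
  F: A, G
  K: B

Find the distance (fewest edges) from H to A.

Distance 0: H.
Distance 1: E.
Distance 2: B, C.
Distance 3: F, L.
Distance 4: A, G, J — contains A.

4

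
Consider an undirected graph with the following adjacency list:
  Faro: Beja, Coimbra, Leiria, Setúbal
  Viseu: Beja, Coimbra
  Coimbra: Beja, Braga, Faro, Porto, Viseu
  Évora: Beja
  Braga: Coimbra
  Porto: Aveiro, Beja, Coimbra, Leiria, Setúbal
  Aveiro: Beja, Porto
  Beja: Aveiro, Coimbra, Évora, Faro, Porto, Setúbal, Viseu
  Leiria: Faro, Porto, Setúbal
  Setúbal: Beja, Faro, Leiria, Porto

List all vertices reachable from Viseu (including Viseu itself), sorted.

Start at Viseu.
Its neighbours: Beja, Coimbra.
Then their neighbours: Aveiro, Braga, Évora, Faro, Porto, Setúbal.
Then next layer: Leiria.
Every vertex is now reached.

Aveiro, Beja, Braga, Coimbra, Évora, Faro, Leiria, Porto, Setúbal, Viseu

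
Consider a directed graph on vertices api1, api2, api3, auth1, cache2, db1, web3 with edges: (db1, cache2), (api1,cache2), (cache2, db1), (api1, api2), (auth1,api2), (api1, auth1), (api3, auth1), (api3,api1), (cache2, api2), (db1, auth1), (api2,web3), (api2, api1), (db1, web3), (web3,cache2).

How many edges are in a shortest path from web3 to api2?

Distance 0: web3.
Distance 1: cache2.
Distance 2: api2, db1 — contains api2.

2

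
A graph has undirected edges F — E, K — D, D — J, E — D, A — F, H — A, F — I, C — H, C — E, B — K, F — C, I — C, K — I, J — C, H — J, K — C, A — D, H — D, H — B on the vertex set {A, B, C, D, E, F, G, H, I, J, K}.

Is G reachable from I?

No

Explore from I.
Distance 1: reach C, F, K.
Distance 2: reach A, B, D, E, H, J.
The search is exhausted without reaching G; it lies in a different component.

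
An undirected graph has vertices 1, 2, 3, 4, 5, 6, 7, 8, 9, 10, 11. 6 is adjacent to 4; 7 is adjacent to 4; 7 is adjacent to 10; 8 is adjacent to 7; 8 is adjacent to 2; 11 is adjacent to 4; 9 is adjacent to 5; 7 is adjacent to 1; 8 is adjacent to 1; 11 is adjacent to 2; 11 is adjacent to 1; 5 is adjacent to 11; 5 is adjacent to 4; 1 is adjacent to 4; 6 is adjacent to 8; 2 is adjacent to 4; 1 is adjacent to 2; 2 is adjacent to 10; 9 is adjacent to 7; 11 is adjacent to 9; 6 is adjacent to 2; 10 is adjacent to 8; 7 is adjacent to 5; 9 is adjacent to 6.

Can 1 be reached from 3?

3 has no edges, so nothing is reachable from it.

No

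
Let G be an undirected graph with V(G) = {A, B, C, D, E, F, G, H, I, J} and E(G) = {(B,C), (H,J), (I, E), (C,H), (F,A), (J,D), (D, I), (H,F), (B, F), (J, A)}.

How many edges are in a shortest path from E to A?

4

Distance 0: E.
Distance 1: I.
Distance 2: D.
Distance 3: J.
Distance 4: A, H — contains A.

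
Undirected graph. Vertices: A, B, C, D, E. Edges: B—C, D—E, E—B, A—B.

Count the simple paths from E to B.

E–B

1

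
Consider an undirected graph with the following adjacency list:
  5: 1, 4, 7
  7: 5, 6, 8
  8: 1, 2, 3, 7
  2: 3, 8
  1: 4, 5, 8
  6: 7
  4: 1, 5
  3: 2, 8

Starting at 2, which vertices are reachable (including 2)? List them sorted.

1, 2, 3, 4, 5, 6, 7, 8

Start at 2.
Its neighbours: 3, 8.
Then their neighbours: 1, 7.
Then next layer: 4, 5, 6.
Every vertex is now reached.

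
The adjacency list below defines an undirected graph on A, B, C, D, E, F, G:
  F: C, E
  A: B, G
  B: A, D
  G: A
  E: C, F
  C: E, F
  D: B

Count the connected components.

From A: component {A, B, D, G}.
From C: component {C, E, F}.
That's 2 components.

2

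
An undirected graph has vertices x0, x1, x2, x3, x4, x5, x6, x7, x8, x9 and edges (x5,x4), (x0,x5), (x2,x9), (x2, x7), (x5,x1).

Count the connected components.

From x0: component {x0, x1, x4, x5}.
From x2: component {x2, x7, x9}.
From x3: component {x3}.
From x6: component {x6}.
From x8: component {x8}.
That's 5 components.

5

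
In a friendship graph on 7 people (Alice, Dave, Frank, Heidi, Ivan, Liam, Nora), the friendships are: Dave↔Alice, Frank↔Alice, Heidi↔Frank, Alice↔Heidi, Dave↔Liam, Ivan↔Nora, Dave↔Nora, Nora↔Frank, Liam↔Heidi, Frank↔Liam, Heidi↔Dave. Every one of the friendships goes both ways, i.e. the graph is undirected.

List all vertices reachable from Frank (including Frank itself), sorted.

Start at Frank.
Its neighbours: Alice, Heidi, Liam, Nora.
Then their neighbours: Dave, Ivan.
Every vertex is now reached.

Alice, Dave, Frank, Heidi, Ivan, Liam, Nora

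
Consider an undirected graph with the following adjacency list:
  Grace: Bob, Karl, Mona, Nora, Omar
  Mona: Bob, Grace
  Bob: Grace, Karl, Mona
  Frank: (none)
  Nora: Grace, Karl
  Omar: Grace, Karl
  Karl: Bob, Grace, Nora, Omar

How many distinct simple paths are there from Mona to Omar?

10

Mona–Bob–Grace–Karl–Omar
Mona–Bob–Grace–Nora–Karl–Omar
Mona–Bob–Grace–Omar
Mona–Bob–Karl–Grace–Omar
Mona–Bob–Karl–Nora–Grace–Omar
Mona–Bob–Karl–Omar
Mona–Grace–Bob–Karl–Omar
Mona–Grace–Karl–Omar
Mona–Grace–Nora–Karl–Omar
Mona–Grace–Omar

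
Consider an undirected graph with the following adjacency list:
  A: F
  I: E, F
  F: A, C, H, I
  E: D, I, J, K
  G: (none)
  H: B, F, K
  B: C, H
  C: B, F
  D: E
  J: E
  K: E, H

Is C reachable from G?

No

G has no edges, so nothing is reachable from it.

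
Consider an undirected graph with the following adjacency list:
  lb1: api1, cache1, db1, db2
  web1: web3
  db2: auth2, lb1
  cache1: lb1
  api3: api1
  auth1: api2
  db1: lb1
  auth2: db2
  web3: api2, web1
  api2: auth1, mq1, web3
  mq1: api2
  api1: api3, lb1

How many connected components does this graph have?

From api1: component {api1, api3, auth2, cache1, db1, db2, lb1}.
From api2: component {api2, auth1, mq1, web1, web3}.
That's 2 components.

2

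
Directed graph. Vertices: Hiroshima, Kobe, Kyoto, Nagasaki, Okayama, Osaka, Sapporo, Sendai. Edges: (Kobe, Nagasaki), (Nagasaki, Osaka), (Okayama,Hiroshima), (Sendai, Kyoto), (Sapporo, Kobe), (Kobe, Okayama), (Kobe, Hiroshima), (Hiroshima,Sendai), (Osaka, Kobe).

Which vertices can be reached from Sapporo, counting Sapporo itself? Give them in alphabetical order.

Hiroshima, Kobe, Kyoto, Nagasaki, Okayama, Osaka, Sapporo, Sendai

Start at Sapporo.
Its neighbours: Kobe.
Then their neighbours: Hiroshima, Nagasaki, Okayama.
Then next layer: Osaka, Sendai.
Then next layer: Kyoto.
Every vertex is now reached.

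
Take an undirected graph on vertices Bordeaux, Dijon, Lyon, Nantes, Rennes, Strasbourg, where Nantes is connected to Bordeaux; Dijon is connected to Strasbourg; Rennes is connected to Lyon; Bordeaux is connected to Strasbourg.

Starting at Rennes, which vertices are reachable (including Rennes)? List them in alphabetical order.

Lyon, Rennes

Start at Rennes.
Its neighbours: Lyon.
Nothing further is reachable.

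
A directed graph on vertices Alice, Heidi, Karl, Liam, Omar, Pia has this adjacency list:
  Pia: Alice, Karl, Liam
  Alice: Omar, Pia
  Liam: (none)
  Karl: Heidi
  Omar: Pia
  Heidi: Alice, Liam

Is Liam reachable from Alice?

Yes

Explore from Alice.
Distance 1: reach Omar, Pia.
Distance 2: reach Karl, Liam.
Found Liam.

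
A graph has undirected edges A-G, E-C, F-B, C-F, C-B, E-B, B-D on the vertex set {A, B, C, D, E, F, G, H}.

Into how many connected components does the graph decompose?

3

From A: component {A, G}.
From B: component {B, C, D, E, F}.
From H: component {H}.
That's 3 components.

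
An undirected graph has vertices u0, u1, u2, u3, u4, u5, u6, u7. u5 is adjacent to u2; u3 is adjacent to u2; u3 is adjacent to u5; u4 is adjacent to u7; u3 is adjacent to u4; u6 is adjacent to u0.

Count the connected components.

From u0: component {u0, u6}.
From u1: component {u1}.
From u2: component {u2, u3, u4, u5, u7}.
That's 3 components.

3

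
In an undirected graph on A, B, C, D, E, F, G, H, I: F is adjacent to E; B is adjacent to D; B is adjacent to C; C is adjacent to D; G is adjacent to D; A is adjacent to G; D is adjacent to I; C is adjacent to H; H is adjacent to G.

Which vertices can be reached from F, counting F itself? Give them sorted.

E, F

Start at F.
Its neighbours: E.
Nothing further is reachable.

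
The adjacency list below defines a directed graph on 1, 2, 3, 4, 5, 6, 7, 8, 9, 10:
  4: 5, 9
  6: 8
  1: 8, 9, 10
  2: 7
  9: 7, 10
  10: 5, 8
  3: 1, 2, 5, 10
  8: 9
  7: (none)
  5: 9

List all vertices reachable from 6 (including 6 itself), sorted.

5, 6, 7, 8, 9, 10

Start at 6.
Its neighbours: 8.
Then their neighbours: 9.
Then next layer: 7, 10.
Then next layer: 5.
Nothing further is reachable.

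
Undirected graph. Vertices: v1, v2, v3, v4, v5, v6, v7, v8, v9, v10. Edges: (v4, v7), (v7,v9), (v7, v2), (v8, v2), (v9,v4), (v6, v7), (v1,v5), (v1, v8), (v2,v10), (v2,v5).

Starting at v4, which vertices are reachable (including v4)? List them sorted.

v1, v2, v4, v5, v6, v7, v8, v9, v10

Start at v4.
Its neighbours: v7, v9.
Then their neighbours: v2, v6.
Then next layer: v5, v8, v10.
Then next layer: v1.
Nothing further is reachable.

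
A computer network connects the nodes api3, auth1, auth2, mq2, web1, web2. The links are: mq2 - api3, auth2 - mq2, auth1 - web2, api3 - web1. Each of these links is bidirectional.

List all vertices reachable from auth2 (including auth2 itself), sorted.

Start at auth2.
Its neighbours: mq2.
Then their neighbours: api3.
Then next layer: web1.
Nothing further is reachable.

api3, auth2, mq2, web1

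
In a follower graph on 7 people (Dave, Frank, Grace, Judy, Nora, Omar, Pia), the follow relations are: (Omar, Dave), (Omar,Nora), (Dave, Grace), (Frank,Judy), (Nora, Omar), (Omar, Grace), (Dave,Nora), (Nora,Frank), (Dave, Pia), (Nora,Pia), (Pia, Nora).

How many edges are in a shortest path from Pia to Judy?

Distance 0: Pia.
Distance 1: Nora.
Distance 2: Frank, Omar.
Distance 3: Dave, Grace, Judy — contains Judy.

3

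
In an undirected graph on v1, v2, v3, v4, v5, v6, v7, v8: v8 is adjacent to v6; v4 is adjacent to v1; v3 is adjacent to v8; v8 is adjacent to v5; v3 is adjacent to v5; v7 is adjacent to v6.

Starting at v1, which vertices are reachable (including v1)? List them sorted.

Start at v1.
Its neighbours: v4.
Nothing further is reachable.

v1, v4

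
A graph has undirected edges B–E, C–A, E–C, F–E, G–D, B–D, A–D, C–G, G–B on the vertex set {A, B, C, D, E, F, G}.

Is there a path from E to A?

Explore from E.
Distance 1: reach B, C, F.
Distance 2: reach A, D, G.
Found A.

Yes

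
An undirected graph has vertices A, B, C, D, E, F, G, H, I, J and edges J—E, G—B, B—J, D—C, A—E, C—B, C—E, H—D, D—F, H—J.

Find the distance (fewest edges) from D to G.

Distance 0: D.
Distance 1: C, F, H.
Distance 2: B, E, J.
Distance 3: A, G — contains G.

3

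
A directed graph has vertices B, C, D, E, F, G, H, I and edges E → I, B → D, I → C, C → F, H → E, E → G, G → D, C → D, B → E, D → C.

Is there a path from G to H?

No

Explore from G.
Distance 1: reach D.
Distance 2: reach C.
Distance 3: reach F.
The search from G is exhausted; no directed path reaches H.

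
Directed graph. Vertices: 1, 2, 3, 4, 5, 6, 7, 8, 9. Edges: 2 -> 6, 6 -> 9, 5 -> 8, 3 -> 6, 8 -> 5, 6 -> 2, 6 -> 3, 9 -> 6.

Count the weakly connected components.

From 1: component {1}.
From 2: component {2, 3, 6, 9}.
From 4: component {4}.
From 5: component {5, 8}.
From 7: component {7}.
That's 5 components.

5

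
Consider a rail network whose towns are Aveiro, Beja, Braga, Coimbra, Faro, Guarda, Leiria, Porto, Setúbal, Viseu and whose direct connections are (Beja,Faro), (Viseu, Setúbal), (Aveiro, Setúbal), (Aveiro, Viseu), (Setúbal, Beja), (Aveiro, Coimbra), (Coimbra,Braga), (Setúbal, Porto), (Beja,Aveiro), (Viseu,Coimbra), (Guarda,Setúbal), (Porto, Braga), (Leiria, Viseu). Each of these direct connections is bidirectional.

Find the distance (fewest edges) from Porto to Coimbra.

2

Distance 0: Porto.
Distance 1: Braga, Setúbal.
Distance 2: Aveiro, Beja, Coimbra, Guarda, Viseu — contains Coimbra.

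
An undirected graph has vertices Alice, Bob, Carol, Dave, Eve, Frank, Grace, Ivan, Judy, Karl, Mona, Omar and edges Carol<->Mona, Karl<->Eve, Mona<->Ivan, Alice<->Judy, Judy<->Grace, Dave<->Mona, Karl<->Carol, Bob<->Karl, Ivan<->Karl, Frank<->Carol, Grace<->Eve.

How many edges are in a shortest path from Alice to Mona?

6

Distance 0: Alice.
Distance 1: Judy.
Distance 2: Grace.
Distance 3: Eve.
Distance 4: Karl.
Distance 5: Bob, Carol, Ivan.
Distance 6: Frank, Mona — contains Mona.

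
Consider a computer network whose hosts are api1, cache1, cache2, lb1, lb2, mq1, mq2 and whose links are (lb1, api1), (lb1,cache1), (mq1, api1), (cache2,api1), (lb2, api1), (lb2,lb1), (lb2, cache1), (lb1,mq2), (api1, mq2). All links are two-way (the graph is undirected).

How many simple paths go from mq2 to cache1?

7

mq2–api1–lb1–cache1
mq2–api1–lb1–lb2–cache1
mq2–api1–lb2–cache1
mq2–api1–lb2–lb1–cache1
mq2–lb1–api1–lb2–cache1
mq2–lb1–cache1
mq2–lb1–lb2–cache1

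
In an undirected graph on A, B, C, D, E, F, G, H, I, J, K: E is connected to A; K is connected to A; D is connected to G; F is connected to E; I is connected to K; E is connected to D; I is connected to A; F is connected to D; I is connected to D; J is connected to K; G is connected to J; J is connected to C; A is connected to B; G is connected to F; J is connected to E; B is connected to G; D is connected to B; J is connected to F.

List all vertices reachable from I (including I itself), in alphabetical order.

A, B, C, D, E, F, G, I, J, K

Start at I.
Its neighbours: A, D, K.
Then their neighbours: B, E, F, G, J.
Then next layer: C.
Nothing further is reachable.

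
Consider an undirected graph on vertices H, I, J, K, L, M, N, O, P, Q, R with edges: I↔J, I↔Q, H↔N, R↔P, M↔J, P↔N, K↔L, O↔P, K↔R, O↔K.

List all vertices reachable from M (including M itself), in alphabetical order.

Start at M.
Its neighbours: J.
Then their neighbours: I.
Then next layer: Q.
Nothing further is reachable.

I, J, M, Q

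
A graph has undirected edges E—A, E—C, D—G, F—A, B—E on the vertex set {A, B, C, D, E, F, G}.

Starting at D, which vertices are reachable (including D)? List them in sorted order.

Start at D.
Its neighbours: G.
Nothing further is reachable.

D, G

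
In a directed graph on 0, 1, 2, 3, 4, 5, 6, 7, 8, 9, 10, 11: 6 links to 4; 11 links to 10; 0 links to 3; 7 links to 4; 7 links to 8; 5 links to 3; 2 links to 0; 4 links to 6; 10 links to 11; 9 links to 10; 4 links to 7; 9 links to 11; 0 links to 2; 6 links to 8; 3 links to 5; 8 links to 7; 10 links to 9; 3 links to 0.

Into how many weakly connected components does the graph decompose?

From 0: component {0, 2, 3, 5}.
From 1: component {1}.
From 4: component {4, 6, 7, 8}.
From 9: component {9, 10, 11}.
That's 4 components.

4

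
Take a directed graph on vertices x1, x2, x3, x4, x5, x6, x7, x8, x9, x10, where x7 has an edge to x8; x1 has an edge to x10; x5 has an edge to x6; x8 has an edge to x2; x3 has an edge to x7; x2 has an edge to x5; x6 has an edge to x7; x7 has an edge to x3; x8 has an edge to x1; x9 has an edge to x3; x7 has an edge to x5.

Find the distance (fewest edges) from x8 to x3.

5

Distance 0: x8.
Distance 1: x1, x2.
Distance 2: x5, x10.
Distance 3: x6.
Distance 4: x7.
Distance 5: x3 — contains x3.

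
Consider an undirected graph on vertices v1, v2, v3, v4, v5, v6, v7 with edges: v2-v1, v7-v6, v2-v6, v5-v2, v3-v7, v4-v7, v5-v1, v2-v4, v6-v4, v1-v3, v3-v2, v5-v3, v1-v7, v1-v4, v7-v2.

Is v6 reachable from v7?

Explore from v7.
Distance 1: reach v1, v2, v3, v4, v6.
Found v6.

Yes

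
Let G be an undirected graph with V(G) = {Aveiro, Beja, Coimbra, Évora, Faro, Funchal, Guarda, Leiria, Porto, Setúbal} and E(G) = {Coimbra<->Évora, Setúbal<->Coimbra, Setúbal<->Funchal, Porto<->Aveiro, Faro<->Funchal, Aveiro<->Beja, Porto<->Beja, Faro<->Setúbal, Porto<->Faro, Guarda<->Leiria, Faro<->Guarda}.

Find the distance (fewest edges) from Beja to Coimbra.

4

Distance 0: Beja.
Distance 1: Aveiro, Porto.
Distance 2: Faro.
Distance 3: Funchal, Guarda, Setúbal.
Distance 4: Coimbra, Leiria — contains Coimbra.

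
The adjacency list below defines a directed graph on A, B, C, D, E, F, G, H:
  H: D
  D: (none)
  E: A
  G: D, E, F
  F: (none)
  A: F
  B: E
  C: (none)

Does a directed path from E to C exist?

No

Explore from E.
Distance 1: reach A.
Distance 2: reach F.
The search from E is exhausted; no directed path reaches C.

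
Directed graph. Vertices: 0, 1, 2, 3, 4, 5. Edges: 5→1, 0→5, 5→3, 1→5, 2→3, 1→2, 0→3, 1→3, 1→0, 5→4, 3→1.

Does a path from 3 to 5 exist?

Explore from 3.
Distance 1: reach 1.
Distance 2: reach 0, 2, 5.
Found 5.

Yes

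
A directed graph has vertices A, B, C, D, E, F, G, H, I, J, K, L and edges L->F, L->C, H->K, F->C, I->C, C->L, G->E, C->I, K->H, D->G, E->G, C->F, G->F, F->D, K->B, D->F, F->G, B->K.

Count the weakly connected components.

From A: component {A}.
From B: component {B, H, K}.
From C: component {C, D, E, F, G, I, L}.
From J: component {J}.
That's 4 components.

4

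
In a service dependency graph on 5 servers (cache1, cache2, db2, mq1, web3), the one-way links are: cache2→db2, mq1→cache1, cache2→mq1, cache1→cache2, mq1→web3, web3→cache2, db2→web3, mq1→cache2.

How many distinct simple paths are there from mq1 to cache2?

3

mq1→cache1→cache2
mq1→cache2
mq1→web3→cache2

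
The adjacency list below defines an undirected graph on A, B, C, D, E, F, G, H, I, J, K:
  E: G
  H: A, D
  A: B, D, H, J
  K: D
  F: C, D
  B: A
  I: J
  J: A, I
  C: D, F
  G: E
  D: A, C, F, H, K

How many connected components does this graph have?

From A: component {A, B, C, D, F, H, I, J, K}.
From E: component {E, G}.
That's 2 components.

2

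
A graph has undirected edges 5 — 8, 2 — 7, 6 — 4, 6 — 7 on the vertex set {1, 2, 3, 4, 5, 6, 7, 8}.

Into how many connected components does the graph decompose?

4

From 1: component {1}.
From 2: component {2, 4, 6, 7}.
From 3: component {3}.
From 5: component {5, 8}.
That's 4 components.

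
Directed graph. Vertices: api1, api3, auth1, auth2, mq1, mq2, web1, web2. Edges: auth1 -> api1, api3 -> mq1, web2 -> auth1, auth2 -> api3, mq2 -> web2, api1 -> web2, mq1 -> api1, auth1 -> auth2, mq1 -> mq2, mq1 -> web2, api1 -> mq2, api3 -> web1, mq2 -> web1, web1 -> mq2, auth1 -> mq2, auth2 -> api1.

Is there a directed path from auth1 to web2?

Yes

Explore from auth1.
Distance 1: reach api1, auth2, mq2.
Distance 2: reach api3, web1, web2.
Found web2.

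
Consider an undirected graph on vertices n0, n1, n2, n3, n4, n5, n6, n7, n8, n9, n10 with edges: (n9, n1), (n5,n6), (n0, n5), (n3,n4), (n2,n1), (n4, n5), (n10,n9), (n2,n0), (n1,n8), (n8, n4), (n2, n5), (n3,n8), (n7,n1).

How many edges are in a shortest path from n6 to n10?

Distance 0: n6.
Distance 1: n5.
Distance 2: n0, n2, n4.
Distance 3: n1, n3, n8.
Distance 4: n7, n9.
Distance 5: n10 — contains n10.

5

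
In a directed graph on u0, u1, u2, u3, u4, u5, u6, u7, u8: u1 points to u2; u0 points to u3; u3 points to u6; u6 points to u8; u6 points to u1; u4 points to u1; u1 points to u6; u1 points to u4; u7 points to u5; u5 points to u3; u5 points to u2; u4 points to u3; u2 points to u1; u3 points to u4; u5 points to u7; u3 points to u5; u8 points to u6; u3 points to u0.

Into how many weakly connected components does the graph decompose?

From u0: component {u0, u1, u2, u3, u4, u5, u6, u7, u8}.
That's 1 component.

1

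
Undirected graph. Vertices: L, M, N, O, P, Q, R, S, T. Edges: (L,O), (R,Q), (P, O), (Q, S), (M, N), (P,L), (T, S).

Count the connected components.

3

From L: component {L, O, P}.
From M: component {M, N}.
From Q: component {Q, R, S, T}.
That's 3 components.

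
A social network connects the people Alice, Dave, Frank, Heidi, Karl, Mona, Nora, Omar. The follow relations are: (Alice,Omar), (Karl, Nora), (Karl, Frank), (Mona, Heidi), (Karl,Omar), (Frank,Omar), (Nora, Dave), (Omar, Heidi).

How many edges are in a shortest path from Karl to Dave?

2

Distance 0: Karl.
Distance 1: Frank, Nora, Omar.
Distance 2: Dave, Heidi — contains Dave.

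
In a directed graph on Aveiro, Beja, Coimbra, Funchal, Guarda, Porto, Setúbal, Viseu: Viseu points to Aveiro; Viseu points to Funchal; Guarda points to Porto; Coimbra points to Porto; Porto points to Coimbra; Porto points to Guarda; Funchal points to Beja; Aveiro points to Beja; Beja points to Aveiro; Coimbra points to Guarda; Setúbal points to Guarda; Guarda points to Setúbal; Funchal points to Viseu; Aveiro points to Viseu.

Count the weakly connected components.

From Aveiro: component {Aveiro, Beja, Funchal, Viseu}.
From Coimbra: component {Coimbra, Guarda, Porto, Setúbal}.
That's 2 components.

2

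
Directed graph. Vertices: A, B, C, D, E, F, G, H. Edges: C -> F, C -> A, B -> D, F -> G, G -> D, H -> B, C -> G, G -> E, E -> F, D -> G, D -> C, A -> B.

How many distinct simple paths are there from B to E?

B→D→C→F→G→E
B→D→C→G→E
B→D→G→E

3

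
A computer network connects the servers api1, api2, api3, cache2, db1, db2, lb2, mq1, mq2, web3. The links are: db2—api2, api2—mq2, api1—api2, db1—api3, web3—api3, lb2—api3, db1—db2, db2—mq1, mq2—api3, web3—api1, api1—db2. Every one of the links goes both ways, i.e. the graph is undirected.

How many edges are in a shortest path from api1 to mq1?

2

Distance 0: api1.
Distance 1: api2, db2, web3.
Distance 2: api3, db1, mq1, mq2 — contains mq1.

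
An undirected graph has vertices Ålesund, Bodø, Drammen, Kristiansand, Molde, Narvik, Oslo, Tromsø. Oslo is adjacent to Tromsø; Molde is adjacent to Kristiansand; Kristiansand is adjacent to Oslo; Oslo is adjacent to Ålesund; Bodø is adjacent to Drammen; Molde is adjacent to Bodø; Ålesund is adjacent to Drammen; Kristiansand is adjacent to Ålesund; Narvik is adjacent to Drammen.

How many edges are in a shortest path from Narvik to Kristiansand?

3

Distance 0: Narvik.
Distance 1: Drammen.
Distance 2: Ålesund, Bodø.
Distance 3: Kristiansand, Molde, Oslo — contains Kristiansand.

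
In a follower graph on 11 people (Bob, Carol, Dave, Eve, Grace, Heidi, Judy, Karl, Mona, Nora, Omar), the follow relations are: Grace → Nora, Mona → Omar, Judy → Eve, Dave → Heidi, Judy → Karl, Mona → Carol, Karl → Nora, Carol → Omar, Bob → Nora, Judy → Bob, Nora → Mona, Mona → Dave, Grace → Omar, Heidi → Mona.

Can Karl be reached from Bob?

Explore from Bob.
Distance 1: reach Nora.
Distance 2: reach Mona.
Distance 3: reach Carol, Dave, Omar.
Distance 4: reach Heidi.
The search from Bob is exhausted; no directed path reaches Karl.

No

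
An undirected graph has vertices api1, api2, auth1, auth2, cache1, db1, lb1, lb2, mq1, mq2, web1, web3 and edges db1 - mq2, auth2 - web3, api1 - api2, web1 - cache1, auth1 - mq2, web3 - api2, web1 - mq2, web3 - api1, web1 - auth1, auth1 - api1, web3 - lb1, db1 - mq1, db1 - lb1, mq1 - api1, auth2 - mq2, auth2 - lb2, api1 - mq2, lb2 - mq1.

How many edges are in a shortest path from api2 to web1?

Distance 0: api2.
Distance 1: api1, web3.
Distance 2: auth1, auth2, lb1, mq1, mq2.
Distance 3: db1, lb2, web1 — contains web1.

3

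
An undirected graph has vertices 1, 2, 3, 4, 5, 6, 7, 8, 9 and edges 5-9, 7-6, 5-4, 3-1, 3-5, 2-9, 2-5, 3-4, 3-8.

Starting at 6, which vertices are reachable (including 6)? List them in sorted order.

Start at 6.
Its neighbours: 7.
Nothing further is reachable.

6, 7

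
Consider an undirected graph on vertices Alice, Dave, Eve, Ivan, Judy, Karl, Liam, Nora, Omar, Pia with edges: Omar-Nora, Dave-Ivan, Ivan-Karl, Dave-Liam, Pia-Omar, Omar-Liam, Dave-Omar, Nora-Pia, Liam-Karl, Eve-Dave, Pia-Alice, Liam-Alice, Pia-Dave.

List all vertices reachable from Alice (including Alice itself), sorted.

Start at Alice.
Its neighbours: Liam, Pia.
Then their neighbours: Dave, Karl, Nora, Omar.
Then next layer: Eve, Ivan.
Nothing further is reachable.

Alice, Dave, Eve, Ivan, Karl, Liam, Nora, Omar, Pia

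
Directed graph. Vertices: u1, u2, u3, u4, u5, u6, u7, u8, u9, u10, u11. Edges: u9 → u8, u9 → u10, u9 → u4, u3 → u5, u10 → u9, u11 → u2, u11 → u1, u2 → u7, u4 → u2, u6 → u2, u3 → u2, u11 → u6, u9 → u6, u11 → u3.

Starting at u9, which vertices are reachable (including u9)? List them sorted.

u2, u4, u6, u7, u8, u9, u10

Start at u9.
Its neighbours: u4, u6, u8, u10.
Then their neighbours: u2.
Then next layer: u7.
Nothing further is reachable.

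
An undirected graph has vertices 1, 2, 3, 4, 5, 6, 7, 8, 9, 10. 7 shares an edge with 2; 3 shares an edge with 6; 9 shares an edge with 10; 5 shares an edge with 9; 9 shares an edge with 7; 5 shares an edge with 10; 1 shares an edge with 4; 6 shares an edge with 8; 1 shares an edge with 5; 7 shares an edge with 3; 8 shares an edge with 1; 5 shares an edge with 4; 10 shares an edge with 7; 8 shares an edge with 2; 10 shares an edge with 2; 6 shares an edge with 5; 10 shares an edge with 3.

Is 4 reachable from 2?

Yes

Explore from 2.
Distance 1: reach 7, 8, 10.
Distance 2: reach 1, 3, 5, 6, 9.
Distance 3: reach 4.
Found 4.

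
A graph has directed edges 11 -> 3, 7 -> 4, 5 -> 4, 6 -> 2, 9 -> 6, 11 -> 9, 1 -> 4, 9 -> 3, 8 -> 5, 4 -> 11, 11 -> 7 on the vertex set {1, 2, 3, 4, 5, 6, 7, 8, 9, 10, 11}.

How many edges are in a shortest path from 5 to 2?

Distance 0: 5.
Distance 1: 4.
Distance 2: 11.
Distance 3: 3, 7, 9.
Distance 4: 6.
Distance 5: 2 — contains 2.

5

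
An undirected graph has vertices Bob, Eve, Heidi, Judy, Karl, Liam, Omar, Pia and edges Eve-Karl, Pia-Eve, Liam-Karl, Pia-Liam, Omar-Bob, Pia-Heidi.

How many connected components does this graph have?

From Bob: component {Bob, Omar}.
From Eve: component {Eve, Heidi, Karl, Liam, Pia}.
From Judy: component {Judy}.
That's 3 components.

3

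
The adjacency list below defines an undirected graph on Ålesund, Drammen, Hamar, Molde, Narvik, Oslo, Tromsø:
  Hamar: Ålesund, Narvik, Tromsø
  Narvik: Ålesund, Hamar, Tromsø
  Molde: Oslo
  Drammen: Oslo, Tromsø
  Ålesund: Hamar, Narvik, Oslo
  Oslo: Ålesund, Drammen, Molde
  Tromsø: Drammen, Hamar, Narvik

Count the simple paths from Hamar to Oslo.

6

Hamar–Ålesund–Narvik–Tromsø–Drammen–Oslo
Hamar–Ålesund–Oslo
Hamar–Narvik–Ålesund–Oslo
Hamar–Narvik–Tromsø–Drammen–Oslo
Hamar–Tromsø–Drammen–Oslo
Hamar–Tromsø–Narvik–Ålesund–Oslo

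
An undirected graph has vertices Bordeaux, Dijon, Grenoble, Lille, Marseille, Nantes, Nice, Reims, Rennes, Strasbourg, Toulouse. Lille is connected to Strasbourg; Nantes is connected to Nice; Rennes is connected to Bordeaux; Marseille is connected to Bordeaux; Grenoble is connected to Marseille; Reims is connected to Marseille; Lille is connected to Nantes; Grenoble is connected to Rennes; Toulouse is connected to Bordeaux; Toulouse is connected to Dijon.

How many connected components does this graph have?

2

From Bordeaux: component {Bordeaux, Dijon, Grenoble, Marseille, Reims, Rennes, Toulouse}.
From Lille: component {Lille, Nantes, Nice, Strasbourg}.
That's 2 components.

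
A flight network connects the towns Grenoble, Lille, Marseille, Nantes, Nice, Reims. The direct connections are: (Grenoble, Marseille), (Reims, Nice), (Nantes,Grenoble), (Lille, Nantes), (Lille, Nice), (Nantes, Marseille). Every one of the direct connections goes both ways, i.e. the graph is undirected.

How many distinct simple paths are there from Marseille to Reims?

Marseille–Grenoble–Nantes–Lille–Nice–Reims
Marseille–Nantes–Lille–Nice–Reims

2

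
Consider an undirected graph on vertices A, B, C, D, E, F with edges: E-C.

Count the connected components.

From A: component {A}.
From B: component {B}.
From C: component {C, E}.
From D: component {D}.
From F: component {F}.
That's 5 components.

5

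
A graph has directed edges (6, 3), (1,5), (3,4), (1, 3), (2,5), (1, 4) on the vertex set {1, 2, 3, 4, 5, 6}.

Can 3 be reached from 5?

No

5 has no outgoing edges, so nothing is reachable from it.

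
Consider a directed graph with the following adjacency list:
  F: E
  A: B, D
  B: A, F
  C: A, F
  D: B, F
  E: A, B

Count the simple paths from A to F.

A→B→F
A→D→B→F
A→D→F

3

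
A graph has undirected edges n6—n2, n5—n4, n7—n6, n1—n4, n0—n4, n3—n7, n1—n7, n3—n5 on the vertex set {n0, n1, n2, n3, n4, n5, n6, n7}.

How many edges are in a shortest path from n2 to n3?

Distance 0: n2.
Distance 1: n6.
Distance 2: n7.
Distance 3: n1, n3 — contains n3.

3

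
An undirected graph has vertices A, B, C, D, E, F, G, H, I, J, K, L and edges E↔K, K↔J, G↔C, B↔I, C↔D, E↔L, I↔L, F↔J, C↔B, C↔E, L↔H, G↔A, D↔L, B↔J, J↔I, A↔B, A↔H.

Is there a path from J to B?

Yes

Explore from J.
Distance 1: reach B, F, I, K.
Found B.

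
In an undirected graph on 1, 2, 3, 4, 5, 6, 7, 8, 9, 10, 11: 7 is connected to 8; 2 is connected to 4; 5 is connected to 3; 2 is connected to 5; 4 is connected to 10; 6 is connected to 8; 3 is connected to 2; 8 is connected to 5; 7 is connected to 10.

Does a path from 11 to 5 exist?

No

11 has no edges, so nothing is reachable from it.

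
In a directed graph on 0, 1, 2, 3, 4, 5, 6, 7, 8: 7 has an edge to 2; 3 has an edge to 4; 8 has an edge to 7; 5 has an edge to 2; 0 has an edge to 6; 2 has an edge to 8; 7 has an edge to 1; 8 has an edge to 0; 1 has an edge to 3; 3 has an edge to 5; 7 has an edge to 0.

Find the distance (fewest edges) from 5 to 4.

6

Distance 0: 5.
Distance 1: 2.
Distance 2: 8.
Distance 3: 0, 7.
Distance 4: 1, 6.
Distance 5: 3.
Distance 6: 4 — contains 4.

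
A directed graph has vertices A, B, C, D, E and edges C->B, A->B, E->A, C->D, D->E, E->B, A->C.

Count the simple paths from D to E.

D→E

1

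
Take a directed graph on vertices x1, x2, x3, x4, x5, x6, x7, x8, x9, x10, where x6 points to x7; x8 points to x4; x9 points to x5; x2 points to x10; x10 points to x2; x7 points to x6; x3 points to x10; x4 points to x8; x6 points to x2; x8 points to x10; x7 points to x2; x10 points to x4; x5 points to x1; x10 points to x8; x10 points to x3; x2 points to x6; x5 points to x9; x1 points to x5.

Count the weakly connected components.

2

From x1: component {x1, x5, x9}.
From x2: component {x2, x3, x4, x6, x7, x8, x10}.
That's 2 components.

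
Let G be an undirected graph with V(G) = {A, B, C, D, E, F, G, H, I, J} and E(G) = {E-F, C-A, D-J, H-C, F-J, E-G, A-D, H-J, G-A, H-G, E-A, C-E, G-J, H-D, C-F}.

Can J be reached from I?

I has no edges, so nothing is reachable from it.

No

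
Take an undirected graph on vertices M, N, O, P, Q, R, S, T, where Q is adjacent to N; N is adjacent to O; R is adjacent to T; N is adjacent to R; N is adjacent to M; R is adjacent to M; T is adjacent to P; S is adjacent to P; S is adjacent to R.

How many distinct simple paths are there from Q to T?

Q–N–M–R–S–P–T
Q–N–M–R–T
Q–N–R–S–P–T
Q–N–R–T

4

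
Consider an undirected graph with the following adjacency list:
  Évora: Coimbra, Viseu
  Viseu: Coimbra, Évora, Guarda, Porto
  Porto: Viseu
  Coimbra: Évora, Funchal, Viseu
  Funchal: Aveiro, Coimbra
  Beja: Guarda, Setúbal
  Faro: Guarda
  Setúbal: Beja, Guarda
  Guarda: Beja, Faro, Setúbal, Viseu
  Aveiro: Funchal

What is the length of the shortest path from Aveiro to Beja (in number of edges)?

5

Distance 0: Aveiro.
Distance 1: Funchal.
Distance 2: Coimbra.
Distance 3: Évora, Viseu.
Distance 4: Guarda, Porto.
Distance 5: Beja, Faro, Setúbal — contains Beja.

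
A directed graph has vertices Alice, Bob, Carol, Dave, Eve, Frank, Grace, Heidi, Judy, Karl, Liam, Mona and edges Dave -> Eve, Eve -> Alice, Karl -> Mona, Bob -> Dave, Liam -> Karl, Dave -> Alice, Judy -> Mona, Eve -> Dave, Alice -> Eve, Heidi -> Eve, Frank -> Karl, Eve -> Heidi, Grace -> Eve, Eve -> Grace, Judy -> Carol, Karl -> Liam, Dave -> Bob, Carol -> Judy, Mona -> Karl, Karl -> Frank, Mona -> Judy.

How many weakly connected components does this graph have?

2

From Alice: component {Alice, Bob, Dave, Eve, Grace, Heidi}.
From Carol: component {Carol, Frank, Judy, Karl, Liam, Mona}.
That's 2 components.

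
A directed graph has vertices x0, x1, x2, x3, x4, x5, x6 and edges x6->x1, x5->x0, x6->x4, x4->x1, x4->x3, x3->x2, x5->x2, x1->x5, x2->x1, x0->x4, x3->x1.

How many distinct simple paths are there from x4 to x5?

x4→x1→x5
x4→x3→x1→x5
x4→x3→x2→x1→x5

3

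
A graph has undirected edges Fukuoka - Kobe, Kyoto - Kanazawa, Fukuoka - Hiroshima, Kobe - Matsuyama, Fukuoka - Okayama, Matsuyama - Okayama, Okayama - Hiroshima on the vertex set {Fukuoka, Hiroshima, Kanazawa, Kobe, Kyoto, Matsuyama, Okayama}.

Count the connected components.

2

From Fukuoka: component {Fukuoka, Hiroshima, Kobe, Matsuyama, Okayama}.
From Kanazawa: component {Kanazawa, Kyoto}.
That's 2 components.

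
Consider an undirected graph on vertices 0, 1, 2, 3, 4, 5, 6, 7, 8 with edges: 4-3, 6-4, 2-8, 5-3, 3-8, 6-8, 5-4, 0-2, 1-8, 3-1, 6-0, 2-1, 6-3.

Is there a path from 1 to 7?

Explore from 1.
Distance 1: reach 2, 3, 8.
Distance 2: reach 0, 4, 5, 6.
The search is exhausted without reaching 7; it lies in a different component.

No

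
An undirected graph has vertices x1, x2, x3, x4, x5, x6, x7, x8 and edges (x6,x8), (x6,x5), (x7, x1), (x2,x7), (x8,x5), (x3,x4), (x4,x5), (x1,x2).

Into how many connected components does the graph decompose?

2

From x1: component {x1, x2, x7}.
From x3: component {x3, x4, x5, x6, x8}.
That's 2 components.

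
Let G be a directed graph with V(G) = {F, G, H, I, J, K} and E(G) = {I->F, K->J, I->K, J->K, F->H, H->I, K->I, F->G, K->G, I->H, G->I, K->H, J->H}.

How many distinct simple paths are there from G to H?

4

G→I→F→H
G→I→H
G→I→K→H
G→I→K→J→H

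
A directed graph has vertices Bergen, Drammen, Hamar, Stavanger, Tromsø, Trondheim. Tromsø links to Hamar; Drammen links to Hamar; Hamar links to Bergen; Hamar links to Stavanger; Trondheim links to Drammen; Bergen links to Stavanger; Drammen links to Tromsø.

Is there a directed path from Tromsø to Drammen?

Explore from Tromsø.
Distance 1: reach Hamar.
Distance 2: reach Bergen, Stavanger.
The search from Tromsø is exhausted; no directed path reaches Drammen.

No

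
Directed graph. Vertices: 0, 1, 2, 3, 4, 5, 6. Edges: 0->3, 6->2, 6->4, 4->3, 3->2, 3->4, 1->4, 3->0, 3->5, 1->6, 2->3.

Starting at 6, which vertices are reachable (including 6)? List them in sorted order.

0, 2, 3, 4, 5, 6

Start at 6.
Its neighbours: 2, 4.
Then their neighbours: 3.
Then next layer: 0, 5.
Nothing further is reachable.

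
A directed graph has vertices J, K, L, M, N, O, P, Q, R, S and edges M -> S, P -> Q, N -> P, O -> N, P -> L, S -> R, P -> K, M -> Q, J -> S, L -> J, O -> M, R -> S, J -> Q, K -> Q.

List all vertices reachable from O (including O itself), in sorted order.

Start at O.
Its neighbours: M, N.
Then their neighbours: P, Q, S.
Then next layer: K, L, R.
Then next layer: J.
Every vertex is now reached.

J, K, L, M, N, O, P, Q, R, S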